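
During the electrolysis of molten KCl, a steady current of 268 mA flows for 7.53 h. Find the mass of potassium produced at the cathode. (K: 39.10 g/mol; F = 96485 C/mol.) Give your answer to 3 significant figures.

Q = 0.268 A × 27108 s = 7265 C
Moles of electrons = 7265 / 96485 = 0.07530 mol
K⁺ + e⁻ → K, so n(K) = 0.07530 mol
m = 0.07530 × 39.10 = 2.94 g

2.94 g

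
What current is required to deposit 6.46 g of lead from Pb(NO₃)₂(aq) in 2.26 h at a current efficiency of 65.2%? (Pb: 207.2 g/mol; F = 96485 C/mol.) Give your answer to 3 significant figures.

n(Pb) = 6.46 / 207.2 = 0.03118 mol
Pb²⁺ + 2e⁻ → Pb, so n(e⁻) = 2 × 0.03118 = 0.06236 mol
Q = 0.06236 × 96485 / 0.652 = 9228 C
I = Q / t = 9228 / 8136 s = 1.13 A

1.13 A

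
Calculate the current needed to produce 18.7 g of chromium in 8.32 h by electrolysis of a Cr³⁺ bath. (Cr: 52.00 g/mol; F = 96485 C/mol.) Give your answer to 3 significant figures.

3.48 A

n(Cr) = 18.7 / 52.00 = 0.3596 mol
Cr³⁺ + 3e⁻ → Cr, so n(e⁻) = 3 × 0.3596 = 1.079 mol
Q = 1.079 × 96485 = 1.041×10^5 C
I = Q / t = 1.041×10^5 / 29952 s = 3.48 A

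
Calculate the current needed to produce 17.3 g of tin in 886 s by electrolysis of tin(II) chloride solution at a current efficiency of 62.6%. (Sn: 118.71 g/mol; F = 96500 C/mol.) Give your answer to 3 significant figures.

n(Sn) = 17.3 / 118.71 = 0.1457 mol
Sn²⁺ + 2e⁻ → Sn, so n(e⁻) = 2 × 0.1457 = 0.2914 mol
Q = 0.2914 × 96500 / 0.626 = 44920 C
I = Q / t = 44920 / 886 s = 50.7 A

50.7 A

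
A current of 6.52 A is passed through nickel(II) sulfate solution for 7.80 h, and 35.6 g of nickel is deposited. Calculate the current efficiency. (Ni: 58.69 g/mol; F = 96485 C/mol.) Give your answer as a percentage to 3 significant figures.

Q = 6.52 × 28080 = 1.831×10^5 C
n(e⁻) = 1.831×10^5 / 96485 = 1.898 mol
Ni²⁺ + 2e⁻ → Ni, so theoretical n(Ni) = 0.9490 mol → 55.70 g
Efficiency = 35.6 / 55.70 = 0.6391 = 63.9%

63.9%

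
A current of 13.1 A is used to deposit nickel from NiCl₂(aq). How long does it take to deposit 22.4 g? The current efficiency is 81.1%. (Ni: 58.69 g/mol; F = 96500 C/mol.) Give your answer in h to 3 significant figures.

n(Ni) = 22.4 / 58.69 = 0.3817 mol
Ni²⁺ + 2e⁻ → Ni, so n(e⁻) = 2 × 0.3817 = 0.7634 mol
Q = 0.7634 × 96500 / 0.811 = 90840 C
t = Q / I = 90840 / 13.1 = 6934 s = 1.93 h

1.93 h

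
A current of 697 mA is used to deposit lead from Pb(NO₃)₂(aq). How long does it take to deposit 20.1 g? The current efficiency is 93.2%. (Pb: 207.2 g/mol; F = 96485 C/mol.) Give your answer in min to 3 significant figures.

480 min

n(Pb) = 20.1 / 207.2 = 0.09701 mol
Pb²⁺ + 2e⁻ → Pb, so n(e⁻) = 2 × 0.09701 = 0.1940 mol
Q = 0.1940 × 96485 / 0.932 = 20080 C
t = Q / I = 20080 / 0.697 = 28810 s = 480 min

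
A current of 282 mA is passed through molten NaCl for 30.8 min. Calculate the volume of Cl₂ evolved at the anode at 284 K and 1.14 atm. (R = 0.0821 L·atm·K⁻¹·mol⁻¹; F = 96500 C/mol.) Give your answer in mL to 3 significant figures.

55.2 mL

Q = It = 0.282 × 1848 = 521.1 C
Moles of electrons = 521.1 / 96500 = 0.005400 mol
2Cl⁻ → Cl₂ + 2e⁻, so n(Cl₂) = 0.005400 / 2 = 0.002700 mol
V = nRT/P = 0.002700 × 0.0821 × 284 / 1.14 = 0.05522 L
= 55.2 mL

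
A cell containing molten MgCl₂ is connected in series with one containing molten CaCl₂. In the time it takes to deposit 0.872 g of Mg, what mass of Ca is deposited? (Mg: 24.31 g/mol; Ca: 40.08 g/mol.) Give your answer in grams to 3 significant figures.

n(Mg) = 0.872 / 24.31 = 0.03587 mol
Mg²⁺ + 2e⁻ → Mg, so n(e⁻) = 2 × 0.03587 = 0.07174 mol
Since the cells are in series, n(e⁻) in the Ca cell is also 0.07174 mol.
Ca²⁺ + 2e⁻ → Ca, so n(Ca) = 0.07174 / 2 = 0.03587 mol
m(Ca) = 0.03587 × 40.08 = 1.44 g

1.44 g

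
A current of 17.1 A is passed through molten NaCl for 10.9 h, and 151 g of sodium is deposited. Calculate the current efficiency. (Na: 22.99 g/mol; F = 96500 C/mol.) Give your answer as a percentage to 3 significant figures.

Q = 17.1 × 39240 = 6.710×10^5 C
n(e⁻) = 6.710×10^5 / 96500 = 6.953 mol
Na⁺ + e⁻ → Na, so theoretical n(Na) = 6.953 mol → 159.8 g
Efficiency = 151 / 159.8 = 0.9449 = 94.5%

94.5%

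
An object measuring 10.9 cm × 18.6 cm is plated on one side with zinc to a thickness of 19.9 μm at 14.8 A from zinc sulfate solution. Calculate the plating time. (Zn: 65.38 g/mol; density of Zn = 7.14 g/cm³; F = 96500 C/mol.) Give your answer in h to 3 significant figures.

0.160 h

Plated area = 10.9 × 18.6 = 202.7 cm²
Volume = 202.7 × 19.9×10⁻⁴ cm = 0.4034 cm³
m(Zn) = 0.4034 × 7.14 = 2.880 g
n(Zn) = 2.880 / 65.38 = 0.04405 mol; n(e⁻) = 2 × 0.04405 = 0.08810 mol
Q = 0.08810 × 96500 = 8502 C
t = 8502 / 14.8 = 574.5 s = 0.160 h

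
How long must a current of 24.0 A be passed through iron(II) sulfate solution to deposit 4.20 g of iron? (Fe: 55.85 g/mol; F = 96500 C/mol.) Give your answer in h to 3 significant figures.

0.168 h

n(Fe) = 4.20 / 55.85 = 0.07520 mol
Fe²⁺ + 2e⁻ → Fe, so n(e⁻) = 2 × 0.07520 = 0.1504 mol
Q = 0.1504 × 96500 = 14510 C
t = Q / I = 14510 / 24.0 = 604.6 s = 0.168 h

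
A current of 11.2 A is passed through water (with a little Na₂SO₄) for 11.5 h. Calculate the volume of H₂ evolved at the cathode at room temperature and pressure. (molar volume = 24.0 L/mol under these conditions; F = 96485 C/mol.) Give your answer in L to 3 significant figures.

Q = It = 11.2 × 41400 = 4.637×10^5 C
Moles of electrons = 4.637×10^5 / 96485 = 4.806 mol
2H⁺ + 2e⁻ → H₂, so n(H₂) = 4.806 / 2 = 2.403 mol
V = 2.403 × 24.0 = 57.67 L

57.7 L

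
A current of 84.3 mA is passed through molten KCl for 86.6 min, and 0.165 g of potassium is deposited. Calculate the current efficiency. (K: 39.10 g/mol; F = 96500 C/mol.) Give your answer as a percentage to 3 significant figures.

93.0%

Q = 0.0843 × 5196 = 438.0 C
n(e⁻) = 438.0 / 96500 = 0.004539 mol
K⁺ + e⁻ → K, so theoretical n(K) = 0.004539 mol → 0.1775 g
Efficiency = 0.165 / 0.1775 = 0.9296 = 93.0%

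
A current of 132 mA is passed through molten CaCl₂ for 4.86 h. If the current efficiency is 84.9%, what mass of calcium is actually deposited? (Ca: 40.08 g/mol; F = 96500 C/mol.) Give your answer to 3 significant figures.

Q = 0.132 × 17496 = 2309 C
n(e⁻) = 2309 / 96500 = 0.02393 mol
Ca²⁺ + 2e⁻ → Ca, so theoretical m(Ca) = 0.01197 × 40.08 = 0.4798 g
Actual mass = 84.9% × 0.4798 = 0.407 g

0.407 g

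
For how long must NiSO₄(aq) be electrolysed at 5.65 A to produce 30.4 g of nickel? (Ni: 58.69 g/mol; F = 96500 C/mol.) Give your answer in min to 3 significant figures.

n(Ni) = 30.4 / 58.69 = 0.5180 mol
Ni²⁺ + 2e⁻ → Ni, so n(e⁻) = 2 × 0.5180 = 1.036 mol
Q = 1.036 × 96500 = 99970 C
t = Q / I = 99970 / 5.65 = 17690 s = 295 min

295 min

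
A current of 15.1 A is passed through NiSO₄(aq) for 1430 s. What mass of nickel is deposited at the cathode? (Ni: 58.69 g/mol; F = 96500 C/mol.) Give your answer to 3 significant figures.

6.57 g

Q = 15.1 A × 1430 s = 21590 C
Moles of electrons = 21590 / 96500 = 0.2237 mol
Ni²⁺ + 2e⁻ → Ni, so n(Ni) = 0.2237 / 2 = 0.1119 mol
m = 0.1119 × 58.69 = 6.57 g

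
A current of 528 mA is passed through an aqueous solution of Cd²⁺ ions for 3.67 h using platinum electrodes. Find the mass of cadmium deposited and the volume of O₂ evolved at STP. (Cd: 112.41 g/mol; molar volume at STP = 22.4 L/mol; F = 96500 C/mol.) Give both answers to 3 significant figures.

Q = 0.528 × 13212 = 6976 C; n(e⁻) = 6976 / 96500 = 0.07229 mol
Cathode: Cd²⁺ + 2e⁻ → Cd → n(Cd) = 0.07229/2 = 0.03615 mol → 4.06 g
Anode: 2H₂O → O₂ + 4H⁺ + 4e⁻ → n(O₂) = 0.07229/4 = 0.01807 mol → 0.405 L

4.06 g Cd; 0.405 L O₂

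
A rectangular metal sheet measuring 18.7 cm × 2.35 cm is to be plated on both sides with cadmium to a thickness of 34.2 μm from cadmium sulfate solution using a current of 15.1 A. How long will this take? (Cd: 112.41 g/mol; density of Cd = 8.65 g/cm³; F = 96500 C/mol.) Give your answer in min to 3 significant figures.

4.93 min

Plated area = 2 × 18.7 × 2.35 = 87.89 cm²
Volume = 87.89 × 34.2×10⁻⁴ cm = 0.3006 cm³
m(Cd) = 0.3006 × 8.65 = 2.600 g
n(Cd) = 2.600 / 112.41 = 0.02313 mol; n(e⁻) = 2 × 0.02313 = 0.04626 mol
Q = 0.04626 × 96500 = 4464 C
t = 4464 / 15.1 = 295.6 s = 4.93 min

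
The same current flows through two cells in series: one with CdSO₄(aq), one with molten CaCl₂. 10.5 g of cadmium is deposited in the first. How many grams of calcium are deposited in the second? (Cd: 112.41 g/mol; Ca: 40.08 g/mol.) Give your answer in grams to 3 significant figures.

n(Cd) = 10.5 / 112.41 = 0.09341 mol
Cd²⁺ + 2e⁻ → Cd, so n(e⁻) = 2 × 0.09341 = 0.1868 mol
In series, the same 0.1868 mol of electrons flows through the second cell.
Ca²⁺ + 2e⁻ → Ca, so n(Ca) = 0.1868 / 2 = 0.09340 mol
m(Ca) = 0.09340 × 40.08 = 3.74 g

3.74 g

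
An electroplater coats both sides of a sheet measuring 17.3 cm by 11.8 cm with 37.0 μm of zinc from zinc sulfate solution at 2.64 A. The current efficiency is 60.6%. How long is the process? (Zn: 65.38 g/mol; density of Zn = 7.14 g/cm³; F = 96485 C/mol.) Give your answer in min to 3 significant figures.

332 min

Plated area = 2 × 17.3 × 11.8 = 408.3 cm²
Volume = 408.3 × 37.0×10⁻⁴ cm = 1.511 cm³
m(Zn) = 1.511 × 7.14 = 10.79 g
n(Zn) = 10.79 / 65.38 = 0.1650 mol; n(e⁻) = 2 × 0.1650 = 0.3300 mol
Q = 0.3300 × 96485 / 0.606 = 52540 C
t = 52540 / 2.64 = 19900 s = 332 min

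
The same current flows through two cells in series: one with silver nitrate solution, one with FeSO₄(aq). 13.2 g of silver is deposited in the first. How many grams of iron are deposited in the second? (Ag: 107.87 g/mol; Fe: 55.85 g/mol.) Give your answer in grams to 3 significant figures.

3.42 g

n(Ag) = 13.2 / 107.87 = 0.1224 mol
Ag⁺ + e⁻ → Ag, so n(e⁻) = 0.1224 mol
Same current for the same time ⇒ same n(e⁻) = 0.1224 mol in both cells.
Fe²⁺ + 2e⁻ → Fe, so n(Fe) = 0.1224 / 2 = 0.06120 mol
m(Fe) = 0.06120 × 55.85 = 3.42 g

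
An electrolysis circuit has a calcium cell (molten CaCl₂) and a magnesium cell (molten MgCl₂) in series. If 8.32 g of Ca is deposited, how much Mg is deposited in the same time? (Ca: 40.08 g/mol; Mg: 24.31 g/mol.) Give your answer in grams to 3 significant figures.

n(Ca) = 8.32 / 40.08 = 0.2076 mol
Ca²⁺ + 2e⁻ → Ca, so n(e⁻) = 2 × 0.2076 = 0.4152 mol
Same current for the same time ⇒ same n(e⁻) = 0.4152 mol in both cells.
Mg²⁺ + 2e⁻ → Mg, so n(Mg) = 0.4152 / 2 = 0.2076 mol
m(Mg) = 0.2076 × 24.31 = 5.05 g

5.05 g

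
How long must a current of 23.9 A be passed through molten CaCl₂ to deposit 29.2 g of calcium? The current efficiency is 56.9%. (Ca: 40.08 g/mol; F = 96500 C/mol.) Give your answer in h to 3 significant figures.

2.87 h

n(Ca) = 29.2 / 40.08 = 0.7285 mol
Ca²⁺ + 2e⁻ → Ca, so n(e⁻) = 2 × 0.7285 = 1.457 mol
Q = 1.457 × 96500 / 0.569 = 2.471×10^5 C
t = Q / I = 2.471×10^5 / 23.9 = 10340 s = 2.87 h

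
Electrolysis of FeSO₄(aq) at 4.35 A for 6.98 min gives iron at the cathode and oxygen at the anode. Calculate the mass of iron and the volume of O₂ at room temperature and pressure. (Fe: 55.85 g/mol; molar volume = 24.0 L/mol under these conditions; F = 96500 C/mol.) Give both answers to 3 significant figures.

0.527 g Fe; 0.113 L O₂

Q = 4.35 × 418.8 = 1822 C; n(e⁻) = 1822 / 96500 = 0.01888 mol
Cathode: Fe²⁺ + 2e⁻ → Fe → n(Fe) = 0.01888/2 = 0.009440 mol → 0.527 g
Anode: 2H₂O → O₂ + 4H⁺ + 4e⁻ → n(O₂) = 0.01888/4 = 0.004720 mol → 0.113 L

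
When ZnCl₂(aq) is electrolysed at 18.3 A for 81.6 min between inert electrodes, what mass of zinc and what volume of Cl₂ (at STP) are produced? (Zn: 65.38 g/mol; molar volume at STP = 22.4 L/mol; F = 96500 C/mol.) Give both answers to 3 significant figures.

30.4 g Zn; 10.4 L Cl₂

Q = 18.3 × 4896 = 89600 C; n(e⁻) = 89600 / 96500 = 0.9285 mol
Cathode: Zn²⁺ + 2e⁻ → Zn → n(Zn) = 0.9285/2 = 0.4643 mol → 30.4 g
Anode: 2Cl⁻ → Cl₂ + 2e⁻ → n(Cl₂) = 0.9285/2 = 0.4643 mol → 10.4 L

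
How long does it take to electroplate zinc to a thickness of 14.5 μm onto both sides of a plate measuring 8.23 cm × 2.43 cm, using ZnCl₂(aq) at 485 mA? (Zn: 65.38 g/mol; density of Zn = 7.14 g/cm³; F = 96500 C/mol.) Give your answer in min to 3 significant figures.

Plated area = 2 × 8.23 × 2.43 = 40.00 cm²
Volume = 40.00 × 14.5×10⁻⁴ cm = 0.05800 cm³
m(Zn) = 0.05800 × 7.14 = 0.4141 g
n(Zn) = 0.4141 / 65.38 = 0.006334 mol; n(e⁻) = 2 × 0.006334 = 0.01267 mol
Q = 0.01267 × 96500 = 1223 C
t = 1223 / 0.485 = 2522 s = 42.0 min

42.0 min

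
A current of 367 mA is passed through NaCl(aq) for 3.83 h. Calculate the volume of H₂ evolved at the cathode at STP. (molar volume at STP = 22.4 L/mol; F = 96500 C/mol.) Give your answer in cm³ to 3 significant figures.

587 cm³

Charge passed = 0.367 × 13788 = 5060 C
n(e⁻) = Q/F = 5060/96500 = 0.05244 mol
2H⁺ + 2e⁻ → H₂, so n(H₂) = 0.05244 / 2 = 0.02622 mol
V = 0.02622 × 22.4 = 0.5873 L
= 587 cm³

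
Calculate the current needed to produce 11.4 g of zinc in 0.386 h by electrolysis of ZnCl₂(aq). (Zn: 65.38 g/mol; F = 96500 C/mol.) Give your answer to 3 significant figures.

24.2 A

n(Zn) = 11.4 / 65.38 = 0.1744 mol
Zn²⁺ + 2e⁻ → Zn, so n(e⁻) = 2 × 0.1744 = 0.3488 mol
Q = 0.3488 × 96500 = 33660 C
I = Q / t = 33660 / 1389.6 s = 24.2 A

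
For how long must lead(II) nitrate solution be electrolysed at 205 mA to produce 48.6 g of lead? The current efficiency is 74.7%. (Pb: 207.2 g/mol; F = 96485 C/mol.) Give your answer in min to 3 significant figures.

n(Pb) = 48.6 / 207.2 = 0.2346 mol
Pb²⁺ + 2e⁻ → Pb, so n(e⁻) = 2 × 0.2346 = 0.4692 mol
Q = 0.4692 × 96485 / 0.747 = 60600 C
t = Q / I = 60600 / 0.205 = 2.956×10^5 s = 4930 min

4930 min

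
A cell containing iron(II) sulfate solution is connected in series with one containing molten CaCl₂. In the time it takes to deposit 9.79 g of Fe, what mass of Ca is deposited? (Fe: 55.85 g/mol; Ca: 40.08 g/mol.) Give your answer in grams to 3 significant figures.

7.03 g

n(Fe) = 9.79 / 55.85 = 0.1753 mol
Fe²⁺ + 2e⁻ → Fe, so n(e⁻) = 2 × 0.1753 = 0.3506 mol
In series, the same 0.3506 mol of electrons flows through the second cell.
Ca²⁺ + 2e⁻ → Ca, so n(Ca) = 0.3506 / 2 = 0.1753 mol
m(Ca) = 0.1753 × 40.08 = 7.03 g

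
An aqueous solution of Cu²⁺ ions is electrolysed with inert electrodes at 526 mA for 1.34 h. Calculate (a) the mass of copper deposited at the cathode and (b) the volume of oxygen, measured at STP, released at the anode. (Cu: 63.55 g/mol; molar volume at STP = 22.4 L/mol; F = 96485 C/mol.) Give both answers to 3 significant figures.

0.836 g Cu; 0.147 L O₂

Q = 0.526 × 4824 = 2537 C; n(e⁻) = 2537 / 96485 = 0.02629 mol
Cathode: Cu²⁺ + 2e⁻ → Cu → n(Cu) = 0.02629/2 = 0.01315 mol → 0.836 g
Anode: 2H₂O → O₂ + 4H⁺ + 4e⁻ → n(O₂) = 0.02629/4 = 0.006573 mol → 0.147 L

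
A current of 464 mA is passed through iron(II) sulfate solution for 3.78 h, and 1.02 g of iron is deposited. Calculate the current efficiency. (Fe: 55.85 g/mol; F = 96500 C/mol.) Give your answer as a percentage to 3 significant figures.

55.8%

Q = 0.464 × 13608 = 6314 C
n(e⁻) = 6314 / 96500 = 0.06543 mol
Fe²⁺ + 2e⁻ → Fe, so theoretical n(Fe) = 0.03272 mol → 1.827 g
Efficiency = 1.02 / 1.827 = 0.5583 = 55.8%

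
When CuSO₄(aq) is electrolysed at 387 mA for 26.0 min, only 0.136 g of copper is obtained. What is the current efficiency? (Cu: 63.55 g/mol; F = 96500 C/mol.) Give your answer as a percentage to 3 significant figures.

Q = 0.387 × 1560 = 603.7 C
n(e⁻) = 603.7 / 96500 = 0.006256 mol
Cu²⁺ + 2e⁻ → Cu, so theoretical n(Cu) = 0.003128 mol → 0.1988 g
Efficiency = 0.136 / 0.1988 = 0.6841 = 68.4%

68.4%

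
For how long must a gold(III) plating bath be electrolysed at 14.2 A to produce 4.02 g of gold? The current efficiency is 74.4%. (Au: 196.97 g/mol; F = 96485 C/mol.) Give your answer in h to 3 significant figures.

0.155 h

n(Au) = 4.02 / 196.97 = 0.02041 mol
Au³⁺ + 3e⁻ → Au, so n(e⁻) = 3 × 0.02041 = 0.06123 mol
Q = 0.06123 × 96485 / 0.744 = 7941 C
t = Q / I = 7941 / 14.2 = 559.2 s = 0.155 h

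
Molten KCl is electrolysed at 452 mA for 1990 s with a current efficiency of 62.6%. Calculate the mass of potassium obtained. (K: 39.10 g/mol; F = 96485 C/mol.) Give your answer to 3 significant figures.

Q = 0.452 × 1990 = 899.5 C
n(e⁻) = 899.5 / 96485 = 0.009323 mol
K⁺ + e⁻ → K, so theoretical m(K) = 0.009323 × 39.10 = 0.3645 g
Actual mass = 62.6% × 0.3645 = 0.228 g

0.228 g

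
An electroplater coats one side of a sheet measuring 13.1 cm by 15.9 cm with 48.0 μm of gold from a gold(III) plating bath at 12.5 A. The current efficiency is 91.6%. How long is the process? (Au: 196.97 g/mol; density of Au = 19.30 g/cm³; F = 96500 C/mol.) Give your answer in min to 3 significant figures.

41.3 min

Plated area = 13.1 × 15.9 = 208.3 cm²
Volume = 208.3 × 48.0×10⁻⁴ cm = 0.9998 cm³
m(Au) = 0.9998 × 19.30 = 19.30 g
n(Au) = 19.30 / 196.97 = 0.09798 mol; n(e⁻) = 3 × 0.09798 = 0.2939 mol
Q = 0.2939 × 96500 / 0.916 = 30960 C
t = 30960 / 12.5 = 2477 s = 41.3 min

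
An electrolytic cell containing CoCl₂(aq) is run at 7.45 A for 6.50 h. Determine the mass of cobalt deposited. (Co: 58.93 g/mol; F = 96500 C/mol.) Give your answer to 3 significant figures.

53.2 g

Q = It = 7.45 × 23400 = 1.743×10^5 C
Moles of electrons = 1.743×10^5 / 96500 = 1.806 mol
Co²⁺ + 2e⁻ → Co, so n(Co) = 1.806 / 2 = 0.9030 mol
m = 0.9030 × 58.93 = 53.2 g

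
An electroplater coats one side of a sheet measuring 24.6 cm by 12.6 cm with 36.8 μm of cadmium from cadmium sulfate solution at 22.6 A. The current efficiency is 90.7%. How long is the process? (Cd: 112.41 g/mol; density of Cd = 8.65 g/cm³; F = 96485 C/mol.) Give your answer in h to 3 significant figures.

Plated area = 24.6 × 12.6 = 310.0 cm²
Volume = 310.0 × 36.8×10⁻⁴ cm = 1.141 cm³
m(Cd) = 1.141 × 8.65 = 9.870 g
n(Cd) = 9.870 / 112.41 = 0.08780 mol; n(e⁻) = 2 × 0.08780 = 0.1756 mol
Q = 0.1756 × 96485 / 0.907 = 18680 C
t = 18680 / 22.6 = 826.5 s = 0.230 h

0.230 h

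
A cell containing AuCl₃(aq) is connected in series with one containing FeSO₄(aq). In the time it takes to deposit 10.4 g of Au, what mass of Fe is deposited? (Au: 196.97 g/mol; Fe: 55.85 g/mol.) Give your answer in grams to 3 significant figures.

n(Au) = 10.4 / 196.97 = 0.05280 mol
Au³⁺ + 3e⁻ → Au, so n(e⁻) = 3 × 0.05280 = 0.1584 mol
In series, the same 0.1584 mol of electrons flows through the second cell.
Fe²⁺ + 2e⁻ → Fe, so n(Fe) = 0.1584 / 2 = 0.07920 mol
m(Fe) = 0.07920 × 55.85 = 4.42 g

4.42 g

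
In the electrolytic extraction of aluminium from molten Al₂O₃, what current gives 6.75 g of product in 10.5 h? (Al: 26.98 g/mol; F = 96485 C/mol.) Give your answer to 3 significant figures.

n(Al) = 6.75 / 26.98 = 0.2502 mol
Al³⁺ + 3e⁻ → Al, so n(e⁻) = 3 × 0.2502 = 0.7506 mol
Q = 0.7506 × 96485 = 72420 C
I = Q / t = 72420 / 37800 s = 1.92 A

1.92 A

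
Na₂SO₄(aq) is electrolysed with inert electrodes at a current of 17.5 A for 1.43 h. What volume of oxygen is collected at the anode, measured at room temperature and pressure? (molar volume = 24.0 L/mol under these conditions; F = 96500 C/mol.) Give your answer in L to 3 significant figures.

5.60 L

Charge passed = 17.5 × 5148 = 90090 C
n(e⁻) = 90090 / 96500 = 0.9336 mol
2H₂O → O₂ + 4H⁺ + 4e⁻, so n(O₂) = 0.9336 / 4 = 0.2334 mol
V = 0.2334 × 24.0 = 5.602 L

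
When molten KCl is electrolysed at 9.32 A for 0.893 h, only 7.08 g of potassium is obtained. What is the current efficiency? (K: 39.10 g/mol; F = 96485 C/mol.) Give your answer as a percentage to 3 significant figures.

58.3%

Q = 9.32 × 3214.8 = 29960 C
n(e⁻) = 29960 / 96485 = 0.3105 mol
K⁺ + e⁻ → K, so theoretical n(K) = 0.3105 mol → 12.14 g
Efficiency = 7.08 / 12.14 = 0.5832 = 58.3%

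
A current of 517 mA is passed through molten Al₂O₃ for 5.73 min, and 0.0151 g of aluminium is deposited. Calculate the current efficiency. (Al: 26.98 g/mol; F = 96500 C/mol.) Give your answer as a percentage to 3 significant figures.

91.2%

Q = 0.517 × 343.8 = 177.7 C
n(e⁻) = 177.7 / 96500 = 0.001841 mol
Al³⁺ + 3e⁻ → Al, so theoretical n(Al) = 6.137×10^-4 mol → 0.01656 g
Efficiency = 0.0151 / 0.01656 = 0.9118 = 91.2%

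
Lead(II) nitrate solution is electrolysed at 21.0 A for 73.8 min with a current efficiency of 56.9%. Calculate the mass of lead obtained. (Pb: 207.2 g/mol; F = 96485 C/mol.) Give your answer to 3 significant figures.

56.8 g

Q = 21.0 × 4428 = 92990 C
n(e⁻) = 92990 / 96485 = 0.9638 mol
Pb²⁺ + 2e⁻ → Pb, so theoretical m(Pb) = 0.4819 × 207.2 = 99.85 g
Actual mass = 56.9% × 99.85 = 56.8 g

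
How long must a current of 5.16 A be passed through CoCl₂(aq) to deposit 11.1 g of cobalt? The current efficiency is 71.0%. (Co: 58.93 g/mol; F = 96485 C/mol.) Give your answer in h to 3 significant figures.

2.76 h

n(Co) = 11.1 / 58.93 = 0.1884 mol
Co²⁺ + 2e⁻ → Co, so n(e⁻) = 2 × 0.1884 = 0.3768 mol
Q = 0.3768 × 96485 / 0.710 = 51200 C
t = Q / I = 51200 / 5.16 = 9922 s = 2.76 h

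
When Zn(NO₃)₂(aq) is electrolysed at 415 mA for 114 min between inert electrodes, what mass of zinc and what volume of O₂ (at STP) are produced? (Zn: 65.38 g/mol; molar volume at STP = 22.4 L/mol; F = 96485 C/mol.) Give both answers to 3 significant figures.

Q = 0.415 × 6840 = 2839 C; n(e⁻) = 2839 / 96485 = 0.02942 mol
Cathode: Zn²⁺ + 2e⁻ → Zn → n(Zn) = 0.02942/2 = 0.01471 mol → 0.962 g
Anode: 2H₂O → O₂ + 4H⁺ + 4e⁻ → n(O₂) = 0.02942/4 = 0.007355 mol → 0.165 L

0.962 g Zn; 0.165 L O₂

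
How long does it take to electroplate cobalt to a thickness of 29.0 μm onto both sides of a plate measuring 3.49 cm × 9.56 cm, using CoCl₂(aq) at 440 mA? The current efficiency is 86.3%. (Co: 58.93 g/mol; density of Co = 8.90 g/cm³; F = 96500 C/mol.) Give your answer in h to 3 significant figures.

Plated area = 2 × 3.49 × 9.56 = 66.73 cm²
Volume = 66.73 × 29.0×10⁻⁴ cm = 0.1935 cm³
m(Co) = 0.1935 × 8.90 = 1.722 g
n(Co) = 1.722 / 58.93 = 0.02922 mol; n(e⁻) = 2 × 0.02922 = 0.05844 mol
Q = 0.05844 × 96500 / 0.863 = 6535 C
t = 6535 / 0.440 = 14850 s = 4.13 h

4.13 h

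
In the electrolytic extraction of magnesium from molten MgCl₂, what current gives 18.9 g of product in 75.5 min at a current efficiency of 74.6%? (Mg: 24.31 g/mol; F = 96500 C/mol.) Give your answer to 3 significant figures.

n(Mg) = 18.9 / 24.31 = 0.7775 mol
Mg²⁺ + 2e⁻ → Mg, so n(e⁻) = 2 × 0.7775 = 1.555 mol
Q = 1.555 × 96500 / 0.746 = 2.011×10^5 C
I = Q / t = 2.011×10^5 / 4530 s = 44.4 A

44.4 A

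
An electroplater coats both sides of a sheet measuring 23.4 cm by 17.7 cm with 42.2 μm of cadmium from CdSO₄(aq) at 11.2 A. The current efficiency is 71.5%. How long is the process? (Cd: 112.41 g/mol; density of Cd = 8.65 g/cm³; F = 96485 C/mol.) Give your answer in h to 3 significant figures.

1.80 h

Plated area = 2 × 23.4 × 17.7 = 828.4 cm²
Volume = 828.4 × 42.2×10⁻⁴ cm = 3.496 cm³
m(Cd) = 3.496 × 8.65 = 30.24 g
n(Cd) = 30.24 / 112.41 = 0.2690 mol; n(e⁻) = 2 × 0.2690 = 0.5380 mol
Q = 0.5380 × 96485 / 0.715 = 72600 C
t = 72600 / 11.2 = 6482 s = 1.80 h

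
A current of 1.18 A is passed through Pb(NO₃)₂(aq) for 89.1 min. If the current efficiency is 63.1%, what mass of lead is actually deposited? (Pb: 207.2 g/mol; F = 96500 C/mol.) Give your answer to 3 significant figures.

Q = 1.18 × 5346 = 6308 C
n(e⁻) = 6308 / 96500 = 0.06537 mol
Pb²⁺ + 2e⁻ → Pb, so theoretical m(Pb) = 0.03269 × 207.2 = 6.773 g
Actual mass = 63.1% × 6.773 = 4.27 g

4.27 g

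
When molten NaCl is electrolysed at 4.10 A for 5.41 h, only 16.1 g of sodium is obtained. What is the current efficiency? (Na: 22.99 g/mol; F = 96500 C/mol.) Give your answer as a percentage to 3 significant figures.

84.6%

Q = 4.10 × 19476 = 79850 C
n(e⁻) = 79850 / 96500 = 0.8275 mol
Na⁺ + e⁻ → Na, so theoretical n(Na) = 0.8275 mol → 19.02 g
Efficiency = 16.1 / 19.02 = 0.8465 = 84.6%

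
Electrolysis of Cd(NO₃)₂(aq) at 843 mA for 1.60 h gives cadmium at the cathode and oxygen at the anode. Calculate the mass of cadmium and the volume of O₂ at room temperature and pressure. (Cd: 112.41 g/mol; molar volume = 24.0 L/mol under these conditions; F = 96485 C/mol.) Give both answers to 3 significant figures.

Q = 0.843 × 5760 = 4856 C; n(e⁻) = 4856 / 96485 = 0.05033 mol
Cathode: Cd²⁺ + 2e⁻ → Cd → n(Cd) = 0.05033/2 = 0.02517 mol → 2.83 g
Anode: 2H₂O → O₂ + 4H⁺ + 4e⁻ → n(O₂) = 0.05033/4 = 0.01258 mol → 0.302 L

2.83 g Cd; 0.302 L O₂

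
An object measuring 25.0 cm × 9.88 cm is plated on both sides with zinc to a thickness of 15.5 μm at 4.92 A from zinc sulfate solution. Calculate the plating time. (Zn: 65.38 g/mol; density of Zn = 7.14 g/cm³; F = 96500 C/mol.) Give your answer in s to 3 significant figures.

Plated area = 2 × 25.0 × 9.88 = 494.0 cm²
Volume = 494.0 × 15.5×10⁻⁴ cm = 0.7657 cm³
m(Zn) = 0.7657 × 7.14 = 5.467 g
n(Zn) = 5.467 / 65.38 = 0.08362 mol; n(e⁻) = 2 × 0.08362 = 0.1672 mol
Q = 0.1672 × 96500 = 16130 C
t = 16130 / 4.92 = 3278 s

3280 s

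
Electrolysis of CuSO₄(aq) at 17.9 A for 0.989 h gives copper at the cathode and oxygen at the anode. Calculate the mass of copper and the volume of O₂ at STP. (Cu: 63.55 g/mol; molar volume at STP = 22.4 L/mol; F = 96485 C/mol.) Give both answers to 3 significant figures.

21.0 g Cu; 3.70 L O₂

Q = 17.9 × 3560.4 = 63730 C; n(e⁻) = 63730 / 96485 = 0.6605 mol
Cathode: Cu²⁺ + 2e⁻ → Cu → n(Cu) = 0.6605/2 = 0.3303 mol → 21.0 g
Anode: 2H₂O → O₂ + 4H⁺ + 4e⁻ → n(O₂) = 0.6605/4 = 0.1651 mol → 3.70 L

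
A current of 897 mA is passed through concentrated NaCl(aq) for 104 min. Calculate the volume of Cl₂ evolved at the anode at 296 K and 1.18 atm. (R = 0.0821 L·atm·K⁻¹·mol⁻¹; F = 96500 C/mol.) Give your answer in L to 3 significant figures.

Charge passed = 0.897 × 6240 = 5597 C
n(e⁻) = Q/F = 5597/96500 = 0.05800 mol
2Cl⁻ → Cl₂ + 2e⁻, so n(Cl₂) = 0.05800 / 2 = 0.02900 mol
V = nRT/P = 0.02900 × 0.0821 × 296 / 1.18 = 0.5972 L

0.597 L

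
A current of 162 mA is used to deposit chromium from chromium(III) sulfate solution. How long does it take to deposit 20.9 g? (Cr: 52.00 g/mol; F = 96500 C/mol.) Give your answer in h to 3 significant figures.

n(Cr) = 20.9 / 52.00 = 0.4019 mol
Cr³⁺ + 3e⁻ → Cr, so n(e⁻) = 3 × 0.4019 = 1.206 mol
Q = 1.206 × 96500 = 1.164×10^5 C
t = Q / I = 1.164×10^5 / 0.162 = 7.185×10^5 s = 200 h

200 h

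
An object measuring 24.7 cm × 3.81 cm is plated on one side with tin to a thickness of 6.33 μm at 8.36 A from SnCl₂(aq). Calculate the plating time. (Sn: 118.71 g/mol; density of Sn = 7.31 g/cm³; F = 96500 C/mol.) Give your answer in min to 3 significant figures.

Plated area = 24.7 × 3.81 = 94.11 cm²
Volume = 94.11 × 6.33×10⁻⁴ cm = 0.05957 cm³
m(Sn) = 0.05957 × 7.31 = 0.4355 g
n(Sn) = 0.4355 / 118.71 = 0.003669 mol; n(e⁻) = 2 × 0.003669 = 0.007338 mol
Q = 0.007338 × 96500 = 708.1 C
t = 708.1 / 8.36 = 84.70 s = 1.41 min

1.41 min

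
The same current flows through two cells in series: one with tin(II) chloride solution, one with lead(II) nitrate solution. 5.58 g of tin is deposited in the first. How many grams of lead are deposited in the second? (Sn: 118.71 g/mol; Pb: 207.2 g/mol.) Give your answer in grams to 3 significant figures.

n(Sn) = 5.58 / 118.71 = 0.04701 mol
Sn²⁺ + 2e⁻ → Sn, so n(e⁻) = 2 × 0.04701 = 0.09402 mol
In series, the same 0.09402 mol of electrons flows through the second cell.
Pb²⁺ + 2e⁻ → Pb, so n(Pb) = 0.09402 / 2 = 0.04701 mol
m(Pb) = 0.04701 × 207.2 = 9.74 g

9.74 g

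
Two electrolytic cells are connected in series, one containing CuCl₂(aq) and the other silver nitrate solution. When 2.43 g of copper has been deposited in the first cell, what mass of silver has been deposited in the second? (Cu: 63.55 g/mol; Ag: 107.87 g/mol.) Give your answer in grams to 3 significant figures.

n(Cu) = 2.43 / 63.55 = 0.03824 mol
Cu²⁺ + 2e⁻ → Cu, so n(e⁻) = 2 × 0.03824 = 0.07648 mol
In series, the same 0.07648 mol of electrons flows through the second cell.
Ag⁺ + e⁻ → Ag, so n(Ag) = 0.07648 mol
m(Ag) = 0.07648 × 107.87 = 8.25 g

8.25 g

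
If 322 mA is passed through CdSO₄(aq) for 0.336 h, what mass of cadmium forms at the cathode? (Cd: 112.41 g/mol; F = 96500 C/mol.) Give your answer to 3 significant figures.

Charge passed = 0.322 × 1209.6 = 389.5 C
n(e⁻) = Q/F = 389.5/96500 = 0.004036 mol
Cd²⁺ + 2e⁻ → Cd, so n(Cd) = 0.004036 / 2 = 0.002018 mol
m = 0.002018 × 112.41 = 0.227 g

0.227 g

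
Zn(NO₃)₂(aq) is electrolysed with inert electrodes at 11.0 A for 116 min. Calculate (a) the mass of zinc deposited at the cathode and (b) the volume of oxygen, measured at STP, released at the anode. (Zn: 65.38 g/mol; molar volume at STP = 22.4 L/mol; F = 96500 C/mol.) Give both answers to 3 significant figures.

Q = 11.0 × 6960 = 76560 C; n(e⁻) = 76560 / 96500 = 0.7934 mol
Cathode: Zn²⁺ + 2e⁻ → Zn → n(Zn) = 0.7934/2 = 0.3967 mol → 25.9 g
Anode: 2H₂O → O₂ + 4H⁺ + 4e⁻ → n(O₂) = 0.7934/4 = 0.1984 mol → 4.44 L

25.9 g Zn; 4.44 L O₂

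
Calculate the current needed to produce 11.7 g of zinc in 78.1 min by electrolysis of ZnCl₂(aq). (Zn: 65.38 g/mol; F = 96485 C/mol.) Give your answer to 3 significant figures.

7.37 A

n(Zn) = 11.7 / 65.38 = 0.1790 mol
Zn²⁺ + 2e⁻ → Zn, so n(e⁻) = 2 × 0.1790 = 0.3580 mol
Q = 0.3580 × 96485 = 34540 C
I = Q / t = 34540 / 4686 s = 7.37 A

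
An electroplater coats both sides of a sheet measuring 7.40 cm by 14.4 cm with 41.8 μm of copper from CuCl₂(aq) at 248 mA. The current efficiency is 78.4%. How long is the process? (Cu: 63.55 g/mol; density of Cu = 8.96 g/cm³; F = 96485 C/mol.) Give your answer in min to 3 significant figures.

2080 min

Plated area = 2 × 7.40 × 14.4 = 213.1 cm²
Volume = 213.1 × 41.8×10⁻⁴ cm = 0.8908 cm³
m(Cu) = 0.8908 × 8.96 = 7.982 g
n(Cu) = 7.982 / 63.55 = 0.1256 mol; n(e⁻) = 2 × 0.1256 = 0.2512 mol
Q = 0.2512 × 96485 / 0.784 = 30910 C
t = 30910 / 0.248 = 1.246×10^5 s = 2080 min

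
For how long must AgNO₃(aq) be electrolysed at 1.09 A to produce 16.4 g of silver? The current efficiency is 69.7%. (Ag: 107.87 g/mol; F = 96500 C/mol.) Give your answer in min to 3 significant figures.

322 min

n(Ag) = 16.4 / 107.87 = 0.1520 mol
Ag⁺ + e⁻ → Ag, so n(e⁻) = 0.1520 mol
Q = 0.1520 × 96500 / 0.697 = 21040 C
t = Q / I = 21040 / 1.09 = 19300 s = 322 min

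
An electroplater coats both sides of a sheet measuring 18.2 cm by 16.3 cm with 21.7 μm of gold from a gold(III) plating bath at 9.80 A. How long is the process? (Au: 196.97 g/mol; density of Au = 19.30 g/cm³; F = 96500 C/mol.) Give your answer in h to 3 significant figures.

1.04 h

Plated area = 2 × 18.2 × 16.3 = 593.3 cm²
Volume = 593.3 × 21.7×10⁻⁴ cm = 1.287 cm³
m(Au) = 1.287 × 19.30 = 24.84 g
n(Au) = 24.84 / 196.97 = 0.1261 mol; n(e⁻) = 3 × 0.1261 = 0.3783 mol
Q = 0.3783 × 96500 = 36510 C
t = 36510 / 9.80 = 3726 s = 1.04 h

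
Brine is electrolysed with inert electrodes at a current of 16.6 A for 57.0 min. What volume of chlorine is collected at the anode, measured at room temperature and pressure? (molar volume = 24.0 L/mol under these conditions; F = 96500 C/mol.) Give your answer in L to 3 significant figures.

7.06 L

Charge passed = 16.6 × 3420 = 56770 C
Moles of electrons = 56770 / 96500 = 0.5883 mol
2Cl⁻ → Cl₂ + 2e⁻, so n(Cl₂) = 0.5883 / 2 = 0.2942 mol
V = 0.2942 × 24.0 = 7.061 L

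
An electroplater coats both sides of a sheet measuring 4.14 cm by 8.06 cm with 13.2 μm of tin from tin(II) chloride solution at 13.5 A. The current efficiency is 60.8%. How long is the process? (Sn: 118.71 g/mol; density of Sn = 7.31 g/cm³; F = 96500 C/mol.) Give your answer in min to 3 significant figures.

2.13 min

Plated area = 2 × 4.14 × 8.06 = 66.74 cm²
Volume = 66.74 × 13.2×10⁻⁴ cm = 0.08810 cm³
m(Sn) = 0.08810 × 7.31 = 0.6440 g
n(Sn) = 0.6440 / 118.71 = 0.005425 mol; n(e⁻) = 2 × 0.005425 = 0.01085 mol
Q = 0.01085 × 96500 / 0.608 = 1722 C
t = 1722 / 13.5 = 127.6 s = 2.13 min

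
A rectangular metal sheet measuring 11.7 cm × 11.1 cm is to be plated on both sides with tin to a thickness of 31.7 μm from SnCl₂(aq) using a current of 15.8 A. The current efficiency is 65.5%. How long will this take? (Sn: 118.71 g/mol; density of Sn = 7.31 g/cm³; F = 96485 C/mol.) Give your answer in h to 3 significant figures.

Plated area = 2 × 11.7 × 11.1 = 259.7 cm²
Volume = 259.7 × 31.7×10⁻⁴ cm = 0.8232 cm³
m(Sn) = 0.8232 × 7.31 = 6.018 g
n(Sn) = 6.018 / 118.71 = 0.05069 mol; n(e⁻) = 2 × 0.05069 = 0.1014 mol
Q = 0.1014 × 96485 / 0.655 = 14940 C
t = 14940 / 15.8 = 945.6 s = 0.263 h

0.263 h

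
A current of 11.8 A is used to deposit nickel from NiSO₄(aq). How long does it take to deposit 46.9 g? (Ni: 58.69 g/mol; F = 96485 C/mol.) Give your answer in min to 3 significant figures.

218 min

n(Ni) = 46.9 / 58.69 = 0.7991 mol
Ni²⁺ + 2e⁻ → Ni, so n(e⁻) = 2 × 0.7991 = 1.598 mol
Q = 1.598 × 96485 = 1.542×10^5 C
t = Q / I = 1.542×10^5 / 11.8 = 13070 s = 218 min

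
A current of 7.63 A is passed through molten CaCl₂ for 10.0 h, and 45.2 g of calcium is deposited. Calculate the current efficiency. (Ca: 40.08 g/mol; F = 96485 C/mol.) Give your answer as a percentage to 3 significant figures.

79.2%

Q = 7.63 × 36000 = 2.747×10^5 C
n(e⁻) = 2.747×10^5 / 96485 = 2.847 mol
Ca²⁺ + 2e⁻ → Ca, so theoretical n(Ca) = 1.424 mol → 57.07 g
Efficiency = 45.2 / 57.07 = 0.7920 = 79.2%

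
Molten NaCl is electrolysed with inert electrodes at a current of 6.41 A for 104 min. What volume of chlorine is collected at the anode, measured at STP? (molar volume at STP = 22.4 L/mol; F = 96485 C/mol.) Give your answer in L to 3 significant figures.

Q = 6.41 A × 6240 s = 40000 C
n(e⁻) = 40000 / 96485 = 0.4146 mol
2Cl⁻ → Cl₂ + 2e⁻, so n(Cl₂) = 0.4146 / 2 = 0.2073 mol
V = 0.2073 × 22.4 = 4.644 L

4.64 L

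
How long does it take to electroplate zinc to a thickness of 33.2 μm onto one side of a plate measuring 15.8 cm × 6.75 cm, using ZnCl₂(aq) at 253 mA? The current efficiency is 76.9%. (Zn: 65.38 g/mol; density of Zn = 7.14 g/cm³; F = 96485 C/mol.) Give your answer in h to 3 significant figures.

Plated area = 15.8 × 6.75 = 106.7 cm²
Volume = 106.7 × 33.2×10⁻⁴ cm = 0.3542 cm³
m(Zn) = 0.3542 × 7.14 = 2.529 g
n(Zn) = 2.529 / 65.38 = 0.03868 mol; n(e⁻) = 2 × 0.03868 = 0.07736 mol
Q = 0.07736 × 96485 / 0.769 = 9706 C
t = 9706 / 0.253 = 38360 s = 10.7 h

10.7 h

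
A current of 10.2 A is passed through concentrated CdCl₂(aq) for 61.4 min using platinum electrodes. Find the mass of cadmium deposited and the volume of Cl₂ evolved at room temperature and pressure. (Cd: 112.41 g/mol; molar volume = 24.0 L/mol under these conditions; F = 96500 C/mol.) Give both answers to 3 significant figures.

21.9 g Cd; 4.67 L Cl₂

Q = 10.2 × 3684 = 37580 C; n(e⁻) = 37580 / 96500 = 0.3894 mol
Cathode: Cd²⁺ + 2e⁻ → Cd → n(Cd) = 0.3894/2 = 0.1947 mol → 21.9 g
Anode: 2Cl⁻ → Cl₂ + 2e⁻ → n(Cl₂) = 0.3894/2 = 0.1947 mol → 4.67 L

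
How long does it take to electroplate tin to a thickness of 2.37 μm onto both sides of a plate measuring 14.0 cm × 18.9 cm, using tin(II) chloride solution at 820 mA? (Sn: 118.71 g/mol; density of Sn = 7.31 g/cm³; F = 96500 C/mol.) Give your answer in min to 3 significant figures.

30.3 min

Plated area = 2 × 14.0 × 18.9 = 529.2 cm²
Volume = 529.2 × 2.37×10⁻⁴ cm = 0.1254 cm³
m(Sn) = 0.1254 × 7.31 = 0.9167 g
n(Sn) = 0.9167 / 118.71 = 0.007722 mol; n(e⁻) = 2 × 0.007722 = 0.01544 mol
Q = 0.01544 × 96500 = 1490 C
t = 1490 / 0.820 = 1817 s = 30.3 min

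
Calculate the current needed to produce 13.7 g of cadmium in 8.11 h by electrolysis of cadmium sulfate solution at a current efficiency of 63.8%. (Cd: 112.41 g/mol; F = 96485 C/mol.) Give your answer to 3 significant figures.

1.26 A

n(Cd) = 13.7 / 112.41 = 0.1219 mol
Cd²⁺ + 2e⁻ → Cd, so n(e⁻) = 2 × 0.1219 = 0.2438 mol
Q = 0.2438 × 96485 / 0.638 = 36870 C
I = Q / t = 36870 / 29196 s = 1.26 A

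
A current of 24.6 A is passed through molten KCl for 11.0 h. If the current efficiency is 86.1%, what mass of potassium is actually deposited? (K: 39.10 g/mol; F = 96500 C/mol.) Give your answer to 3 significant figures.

Q = 24.6 × 39600 = 9.742×10^5 C
n(e⁻) = 9.742×10^5 / 96500 = 10.10 mol
K⁺ + e⁻ → K, so theoretical m(K) = 10.10 × 39.10 = 394.9 g
Actual mass = 86.1% × 394.9 = 340 g

340 g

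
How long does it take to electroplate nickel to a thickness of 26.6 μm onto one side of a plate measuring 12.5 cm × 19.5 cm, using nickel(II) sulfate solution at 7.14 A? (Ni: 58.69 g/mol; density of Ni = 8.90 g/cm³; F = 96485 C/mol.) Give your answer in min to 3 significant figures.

44.3 min

Plated area = 12.5 × 19.5 = 243.8 cm²
Volume = 243.8 × 26.6×10⁻⁴ cm = 0.6485 cm³
m(Ni) = 0.6485 × 8.90 = 5.772 g
n(Ni) = 5.772 / 58.69 = 0.09835 mol; n(e⁻) = 2 × 0.09835 = 0.1967 mol
Q = 0.1967 × 96485 = 18980 C
t = 18980 / 7.14 = 2658 s = 44.3 min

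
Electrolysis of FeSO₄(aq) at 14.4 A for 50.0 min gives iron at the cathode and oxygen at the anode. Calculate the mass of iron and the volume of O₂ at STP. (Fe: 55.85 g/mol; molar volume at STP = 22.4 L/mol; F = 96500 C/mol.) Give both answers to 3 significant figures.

12.5 g Fe; 2.51 L O₂

Q = 14.4 × 3000 = 43200 C; n(e⁻) = 43200 / 96500 = 0.4477 mol
Cathode: Fe²⁺ + 2e⁻ → Fe → n(Fe) = 0.4477/2 = 0.2239 mol → 12.5 g
Anode: 2H₂O → O₂ + 4H⁺ + 4e⁻ → n(O₂) = 0.4477/4 = 0.1119 mol → 2.51 L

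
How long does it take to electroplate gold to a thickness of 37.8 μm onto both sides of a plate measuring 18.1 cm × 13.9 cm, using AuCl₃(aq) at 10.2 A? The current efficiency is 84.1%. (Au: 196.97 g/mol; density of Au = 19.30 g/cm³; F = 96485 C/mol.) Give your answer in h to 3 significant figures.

Plated area = 2 × 18.1 × 13.9 = 503.2 cm²
Volume = 503.2 × 37.8×10⁻⁴ cm = 1.902 cm³
m(Au) = 1.902 × 19.30 = 36.71 g
n(Au) = 36.71 / 196.97 = 0.1864 mol; n(e⁻) = 3 × 0.1864 = 0.5592 mol
Q = 0.5592 × 96485 / 0.841 = 64160 C
t = 64160 / 10.2 = 6290 s = 1.75 h

1.75 h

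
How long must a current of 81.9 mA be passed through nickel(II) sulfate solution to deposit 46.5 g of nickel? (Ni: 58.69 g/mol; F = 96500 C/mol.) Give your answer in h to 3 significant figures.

n(Ni) = 46.5 / 58.69 = 0.7923 mol
Ni²⁺ + 2e⁻ → Ni, so n(e⁻) = 2 × 0.7923 = 1.585 mol
Q = 1.585 × 96500 = 1.530×10^5 C
t = Q / I = 1.530×10^5 / 0.0819 = 1.868×10^6 s = 519 h

519 h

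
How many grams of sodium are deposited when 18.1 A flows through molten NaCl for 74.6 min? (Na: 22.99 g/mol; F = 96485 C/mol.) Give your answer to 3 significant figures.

Charge passed = 18.1 × 4476 = 81020 C
n(e⁻) = 81020 / 96485 = 0.8397 mol
Na⁺ + e⁻ → Na, so n(Na) = 0.8397 mol
m = 0.8397 × 22.99 = 19.3 g

19.3 g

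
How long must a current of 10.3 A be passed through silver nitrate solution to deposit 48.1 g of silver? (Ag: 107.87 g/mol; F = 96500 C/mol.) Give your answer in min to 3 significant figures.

n(Ag) = 48.1 / 107.87 = 0.4459 mol
Ag⁺ + e⁻ → Ag, so n(e⁻) = 0.4459 mol
Q = 0.4459 × 96500 = 43030 C
t = Q / I = 43030 / 10.3 = 4178 s = 69.6 min

69.6 min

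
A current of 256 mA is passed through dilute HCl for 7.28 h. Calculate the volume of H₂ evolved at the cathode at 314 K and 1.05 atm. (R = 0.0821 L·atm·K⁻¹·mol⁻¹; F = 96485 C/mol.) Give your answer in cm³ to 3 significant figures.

854 cm³

Charge passed = 0.256 × 26208 = 6709 C
Moles of electrons = 6709 / 96485 = 0.06953 mol
2H⁺ + 2e⁻ → H₂, so n(H₂) = 0.06953 / 2 = 0.03477 mol
V = nRT/P = 0.03477 × 0.0821 × 314 / 1.05 = 0.8537 L
= 854 cm³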